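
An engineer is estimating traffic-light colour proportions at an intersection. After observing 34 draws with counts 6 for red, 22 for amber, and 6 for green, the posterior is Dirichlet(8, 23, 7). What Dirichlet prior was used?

For a Dirichlet(α) prior with multinomial counts c, the posterior is Dirichlet(α + c) componentwise.
Subtract each count from the matching posterior parameter: 8−6=2, 23−22=1, 7−6=1.

Dirichlet(2, 1, 1)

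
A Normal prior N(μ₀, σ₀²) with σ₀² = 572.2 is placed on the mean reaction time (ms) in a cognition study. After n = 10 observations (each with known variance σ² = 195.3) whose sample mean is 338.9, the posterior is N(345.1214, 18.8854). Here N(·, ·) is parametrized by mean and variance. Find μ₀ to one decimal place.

μ₀ = 527.4

The posterior mean is a precision-weighted average: μ_n = (τ₀μ₀ + τ_data·x̄)/(τ₀+τ_data), with τ₀=1/σ₀² and τ_data=n/σ².
Here τ₀ = 1/572.2 = 0.001748 and τ_data = 10/195.3 = 0.051203, so τ_n = 0.052951.
Rearranging for μ₀: μ₀ = (μ_n·τ_n − τ_data·x̄)/τ₀ = (345.1214·0.052951 − 0.051203·338.9) / 0.001748 = 0.921827/0.001748 ≈ 527.4.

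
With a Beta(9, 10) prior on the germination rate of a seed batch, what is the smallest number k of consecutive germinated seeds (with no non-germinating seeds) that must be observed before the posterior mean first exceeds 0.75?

After k germinated seeds and 0 non-germinating seeds the posterior is Beta(9+k, 10), with mean (9+k)/(9+10+k).
Set (9+k)/(19+k) > 0.75 and solve: k > (0.75·19 − 9)/(1 − 0.75) = 21.000.
The smallest integer exceeding 21.000 is 22, and checking k=22: (31)/(41) = 0.7561 > 0.75.

k = 22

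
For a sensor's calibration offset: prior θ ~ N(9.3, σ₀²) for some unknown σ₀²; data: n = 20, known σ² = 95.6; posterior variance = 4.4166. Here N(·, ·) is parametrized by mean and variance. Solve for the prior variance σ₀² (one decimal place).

For the Normal–Normal model with known σ², precisions add: τ_n = τ₀ + n/σ².
So 1/σ₀² = 1/4.4166 − 20/95.6 = 0.226419 − 0.209205 = 0.017214.
Hence σ₀² = 1/0.017214 ≈ 58.1.

σ₀² = 58.1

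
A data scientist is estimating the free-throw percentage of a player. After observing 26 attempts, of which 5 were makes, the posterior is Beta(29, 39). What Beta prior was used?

Beta(24, 18)

Under Beta–binomial conjugacy the posterior parameters are (α+s, β+f).
Subtract the data counts: 29−5=24, 39−21=18.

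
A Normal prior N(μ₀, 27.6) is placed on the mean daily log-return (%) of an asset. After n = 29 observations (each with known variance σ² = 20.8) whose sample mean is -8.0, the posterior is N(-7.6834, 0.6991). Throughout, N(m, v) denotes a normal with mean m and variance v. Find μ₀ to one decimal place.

The posterior mean is a precision-weighted average: μ_n = (τ₀μ₀ + τ_data·x̄)/(τ₀+τ_data), with τ₀=1/σ₀² and τ_data=n/σ².
Here τ₀ = 1/27.6 = 0.036232 and τ_data = 29/20.8 = 1.394231, so τ_n = 1.430463.
Rearranging for μ₀: μ₀ = (μ_n·τ_n − τ_data·x̄)/τ₀ = (-7.6834·1.430463 − 1.394231·-8.0) / 0.036232 = 0.163029/0.036232 ≈ 4.5.

μ₀ = 4.5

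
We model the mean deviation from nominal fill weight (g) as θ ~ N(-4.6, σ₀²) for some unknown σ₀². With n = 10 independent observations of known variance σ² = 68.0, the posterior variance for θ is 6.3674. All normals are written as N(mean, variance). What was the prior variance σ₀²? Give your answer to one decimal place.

σ₀² = 100.1

Posterior precision equals prior precision plus data precision: 1/σ_n² = 1/σ₀² + n/σ².
So 1/σ₀² = 1/6.3674 − 10/68.0 = 0.157050 − 0.147059 = 0.009991.
Hence σ₀² = 1/0.009991 ≈ 100.1.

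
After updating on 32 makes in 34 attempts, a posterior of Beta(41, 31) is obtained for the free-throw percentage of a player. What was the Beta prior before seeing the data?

Beta is conjugate to the binomial likelihood: posterior = Beta(α+s, β+f).
So α = 41 − 32 = 9 and β = 31 − 2 = 29.

Beta(9, 29)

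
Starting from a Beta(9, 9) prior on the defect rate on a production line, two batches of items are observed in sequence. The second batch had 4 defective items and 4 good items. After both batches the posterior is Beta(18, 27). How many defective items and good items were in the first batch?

Because Beta–binomial updating is additive in the counts, the combined data contributed (α_post−α_prior, β_post−β_prior) successes and failures.
Total across both batches: 18−9=9 defective items, 27−9=18 good items.
Subtract the second batch: 9−4=5 defective items and 18−4=14 good items.

5 defective items and 14 good items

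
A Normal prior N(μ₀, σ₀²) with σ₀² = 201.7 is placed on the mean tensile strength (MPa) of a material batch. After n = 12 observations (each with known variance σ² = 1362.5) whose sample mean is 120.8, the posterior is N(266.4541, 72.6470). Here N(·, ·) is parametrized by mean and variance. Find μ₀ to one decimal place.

The posterior mean is a precision-weighted average: μ_n = (τ₀μ₀ + τ_data·x̄)/(τ₀+τ_data), with τ₀=1/σ₀² and τ_data=n/σ².
Here τ₀ = 1/201.7 = 0.004958 and τ_data = 12/1362.5 = 0.008807, so τ_n = 0.013765.
Rearranging for μ₀: μ₀ = (μ_n·τ_n − τ_data·x̄)/τ₀ = (266.4541·0.013765 − 0.008807·120.8) / 0.004958 = 2.603855/0.004958 ≈ 525.2.

μ₀ = 525.2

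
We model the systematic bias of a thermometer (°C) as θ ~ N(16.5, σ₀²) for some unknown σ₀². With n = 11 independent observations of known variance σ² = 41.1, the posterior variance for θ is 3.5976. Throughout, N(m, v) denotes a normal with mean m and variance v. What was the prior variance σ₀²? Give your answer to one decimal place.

σ₀² = 96.9

Posterior precision equals prior precision plus data precision: 1/σ_n² = 1/σ₀² + n/σ².
So 1/σ₀² = 1/3.5976 − 11/41.1 = 0.277963 − 0.267640 = 0.010323.
Hence σ₀² = 1/0.010323 ≈ 96.9.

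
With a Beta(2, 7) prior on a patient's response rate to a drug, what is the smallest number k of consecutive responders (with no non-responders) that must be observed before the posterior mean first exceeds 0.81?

k = 28

After k responders and 0 non-responders the posterior is Beta(2+k, 7), with mean (2+k)/(2+7+k).
Set (2+k)/(9+k) > 0.81 and solve: k > (0.81·9 − 2)/(1 − 0.81) = 27.842.
The smallest integer exceeding 27.842 is 28, and checking k=28: (30)/(37) = 0.8108 > 0.81.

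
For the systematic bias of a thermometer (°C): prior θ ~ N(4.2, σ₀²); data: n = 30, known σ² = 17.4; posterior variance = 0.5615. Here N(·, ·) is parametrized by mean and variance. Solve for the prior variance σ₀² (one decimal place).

σ₀² = 17.6

Posterior precision equals prior precision plus data precision: 1/σ_n² = 1/σ₀² + n/σ².
So 1/σ₀² = 1/0.5615 − 30/17.4 = 1.780944 − 1.724138 = 0.056806.
Hence σ₀² = 1/0.056806 ≈ 17.6.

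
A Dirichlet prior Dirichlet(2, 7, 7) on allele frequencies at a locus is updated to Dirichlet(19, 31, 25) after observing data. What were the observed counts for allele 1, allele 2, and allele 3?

counts (17, 24, 18)

For a Dirichlet(α) prior with multinomial counts c, the posterior is Dirichlet(α + c) componentwise.
Counts are posterior − prior componentwise: 19−2=17, 31−7=24, 25−7=18.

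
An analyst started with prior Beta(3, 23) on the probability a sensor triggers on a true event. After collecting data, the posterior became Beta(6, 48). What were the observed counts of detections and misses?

A Beta(α, β) prior with s successes and f failures in binomial data gives a Beta(α+s, β+f) posterior.
Match parameters: s=6−3=3, f=48−23=25.

3 detections and 25 misses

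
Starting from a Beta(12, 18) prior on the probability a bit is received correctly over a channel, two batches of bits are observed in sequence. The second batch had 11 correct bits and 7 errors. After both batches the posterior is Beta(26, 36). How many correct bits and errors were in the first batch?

3 correct bits and 11 errors

Sequential conjugate updates are equivalent to a single update on the pooled data, so total successes = posterior α − prior α and total failures = posterior β − prior β.
Total across both batches: 26−12=14 correct bits, 36−18=18 errors.
Subtract the second batch: 14−11=3 correct bits and 18−7=11 errors.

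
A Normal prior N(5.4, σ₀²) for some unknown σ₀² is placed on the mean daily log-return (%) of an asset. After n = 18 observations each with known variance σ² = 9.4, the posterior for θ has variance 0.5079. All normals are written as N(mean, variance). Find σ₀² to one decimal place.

For the Normal–Normal model with known σ², precisions add: τ_n = τ₀ + n/σ².
So 1/σ₀² = 1/0.5079 − 18/9.4 = 1.968892 − 1.914894 = 0.053998.
Hence σ₀² = 1/0.053998 ≈ 18.5.

σ₀² = 18.5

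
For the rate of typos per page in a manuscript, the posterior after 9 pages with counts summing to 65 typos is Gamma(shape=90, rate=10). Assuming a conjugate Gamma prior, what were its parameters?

Gamma(shape=25, rate=1)

A Gamma(α, β) prior (rate parametrization) on a Poisson rate with n observations summing to S gives posterior Gamma(α+S, β+n).
So α = 90 − 65 = 25 and β = 10 − 9 = 1.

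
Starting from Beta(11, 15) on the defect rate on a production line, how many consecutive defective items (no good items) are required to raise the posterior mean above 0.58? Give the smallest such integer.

After k defective items and 0 good items the posterior is Beta(11+k, 15), with mean (11+k)/(11+15+k).
Set (11+k)/(26+k) > 0.58 and solve: k > (0.58·26 − 11)/(1 − 0.58) = 9.714.
The smallest integer exceeding 9.714 is 10, and checking k=10: (21)/(36) = 0.5833 > 0.58.

k = 10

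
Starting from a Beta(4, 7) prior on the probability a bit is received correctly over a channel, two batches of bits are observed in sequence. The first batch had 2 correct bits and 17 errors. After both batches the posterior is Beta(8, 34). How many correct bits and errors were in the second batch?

2 correct bits and 10 errors

Sequential conjugate updates are equivalent to a single update on the pooled data, so total successes = posterior α − prior α and total failures = posterior β − prior β.
Total across both batches: 8−4=4 correct bits, 34−7=27 errors.
Subtract the first batch: 4−2=2 correct bits and 27−17=10 errors.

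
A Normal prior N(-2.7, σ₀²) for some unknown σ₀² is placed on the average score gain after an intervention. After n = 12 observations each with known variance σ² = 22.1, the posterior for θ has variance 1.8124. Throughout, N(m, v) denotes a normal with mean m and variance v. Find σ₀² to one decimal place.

σ₀² = 114.0

Posterior precision equals prior precision plus data precision: 1/σ_n² = 1/σ₀² + n/σ².
So 1/σ₀² = 1/1.8124 − 12/22.1 = 0.551755 − 0.542986 = 0.008769.
Hence σ₀² = 1/0.008769 ≈ 114.0.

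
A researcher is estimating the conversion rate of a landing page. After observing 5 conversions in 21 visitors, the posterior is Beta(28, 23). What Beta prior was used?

Under Beta–binomial conjugacy the posterior parameters are (a+s, b+f).
So a = 28 − 5 = 23 and b = 23 − 16 = 7.

Beta(23, 7)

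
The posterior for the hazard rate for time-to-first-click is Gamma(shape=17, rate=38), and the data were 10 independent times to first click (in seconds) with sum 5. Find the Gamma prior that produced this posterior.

Gamma–exponential conjugacy: posterior shape = α + n, posterior rate = β + Σtᵢ.
So α = 17 − 10 = 7 and β = 38 − 5 = 33.

Gamma(shape=7, rate=33)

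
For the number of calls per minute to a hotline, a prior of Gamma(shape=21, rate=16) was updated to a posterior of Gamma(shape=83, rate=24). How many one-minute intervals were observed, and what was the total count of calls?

Gamma–Poisson conjugacy: posterior shape = α + Σxᵢ, posterior rate = β + n.
Matching: Σxᵢ = 83 − 21 = 62 and n = 24 − 16 = 8.

n = 8 one-minute intervals with total 62 calls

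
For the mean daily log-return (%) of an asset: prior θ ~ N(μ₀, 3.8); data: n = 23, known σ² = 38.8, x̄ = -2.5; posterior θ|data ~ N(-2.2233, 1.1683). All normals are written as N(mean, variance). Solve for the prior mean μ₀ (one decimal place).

The posterior mean is a precision-weighted average: μ_n = (τ₀μ₀ + τ_data·x̄)/(τ₀+τ_data), with τ₀=1/σ₀² and τ_data=n/σ².
Here τ₀ = 1/3.8 = 0.263158 and τ_data = 23/38.8 = 0.592784, so τ_n = 0.855942.
Rearranging for μ₀: μ₀ = (μ_n·τ_n − τ_data·x̄)/τ₀ = (-2.2233·0.855942 − 0.592784·-2.5) / 0.263158 = -0.421056/0.263158 ≈ -1.6.

μ₀ = -1.6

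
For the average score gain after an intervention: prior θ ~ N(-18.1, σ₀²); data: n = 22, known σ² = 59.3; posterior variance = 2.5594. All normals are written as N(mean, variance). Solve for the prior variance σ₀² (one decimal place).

σ₀² = 50.7

Posterior precision equals prior precision plus data precision: 1/σ_n² = 1/σ₀² + n/σ².
So 1/σ₀² = 1/2.5594 − 22/59.3 = 0.390717 − 0.370995 = 0.019722.
Hence σ₀² = 1/0.019722 ≈ 50.7.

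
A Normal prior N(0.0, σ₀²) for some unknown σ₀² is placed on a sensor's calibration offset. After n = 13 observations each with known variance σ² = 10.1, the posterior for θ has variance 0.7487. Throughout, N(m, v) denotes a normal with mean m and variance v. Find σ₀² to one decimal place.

Posterior precision equals prior precision plus data precision: 1/σ_n² = 1/σ₀² + n/σ².
So 1/σ₀² = 1/0.7487 − 13/10.1 = 1.335648 − 1.287129 = 0.048519.
Hence σ₀² = 1/0.048519 ≈ 20.6.

σ₀² = 20.6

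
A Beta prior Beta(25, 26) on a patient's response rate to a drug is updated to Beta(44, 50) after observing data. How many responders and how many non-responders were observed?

A Beta(α, β) prior with s successes and f failures in binomial data gives a Beta(α+s, β+f) posterior.
So s = 44 − 25 = 19 and f = 50 − 26 = 24.

19 responders and 24 non-responders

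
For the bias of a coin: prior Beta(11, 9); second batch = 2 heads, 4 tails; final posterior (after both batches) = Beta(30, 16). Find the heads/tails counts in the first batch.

Sequential conjugate updates are equivalent to a single update on the pooled data, so total successes = posterior α − prior α and total failures = posterior β − prior β.
Total across both batches: 30−11=19 heads, 16−9=7 tails.
Subtract the second batch: 19−2=17 heads and 7−4=3 tails.

17 heads and 3 tails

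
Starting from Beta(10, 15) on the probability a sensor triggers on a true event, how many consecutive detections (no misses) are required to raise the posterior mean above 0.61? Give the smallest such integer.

After k detections and 0 misses the posterior is Beta(10+k, 15), with mean (10+k)/(10+15+k).
Set (10+k)/(25+k) > 0.61 and solve: k > (0.61·25 − 10)/(1 − 0.61) = 13.462.
The smallest integer exceeding 13.462 is 14.

k = 14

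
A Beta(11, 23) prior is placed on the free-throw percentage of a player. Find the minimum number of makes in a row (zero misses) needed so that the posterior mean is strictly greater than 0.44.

k = 8

After k makes and 0 misses the posterior is Beta(11+k, 23), with mean (11+k)/(11+23+k).
Set (11+k)/(34+k) > 0.44 and solve: k > (0.44·34 − 11)/(1 − 0.44) = 7.071.
The smallest integer exceeding 7.071 is 8, and checking k=8: (19)/(42) = 0.4524 > 0.44.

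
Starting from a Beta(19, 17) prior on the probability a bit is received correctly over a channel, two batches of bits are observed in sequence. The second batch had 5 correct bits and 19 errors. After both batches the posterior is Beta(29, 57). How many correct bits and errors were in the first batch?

Sequential conjugate updates are equivalent to a single update on the pooled data, so total successes = posterior α − prior α and total failures = posterior β − prior β.
Total across both batches: 29−19=10 correct bits, 57−17=40 errors.
Subtract the second batch: 10−5=5 correct bits and 40−19=21 errors.

5 correct bits and 21 errors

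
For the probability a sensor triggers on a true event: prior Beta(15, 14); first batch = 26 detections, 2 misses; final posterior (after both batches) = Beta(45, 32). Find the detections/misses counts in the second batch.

4 detections and 16 misses

Because Beta–binomial updating is additive in the counts, the combined data contributed (α_post−α_prior, β_post−β_prior) successes and failures.
Total across both batches: 45−15=30 detections, 32−14=18 misses.
Subtract the first batch: 30−26=4 detections and 18−2=16 misses.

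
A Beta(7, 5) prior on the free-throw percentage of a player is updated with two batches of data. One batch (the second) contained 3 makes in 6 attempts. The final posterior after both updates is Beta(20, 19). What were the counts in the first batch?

Sequential conjugate updates are equivalent to a single update on the pooled data, so total successes = posterior α − prior α and total failures = posterior β − prior β.
Total across both batches: 20−7=13 makes, 19−5=14 misses.
Subtract the second batch: 13−3=10 makes and 14−3=11 misses.

10 makes and 11 misses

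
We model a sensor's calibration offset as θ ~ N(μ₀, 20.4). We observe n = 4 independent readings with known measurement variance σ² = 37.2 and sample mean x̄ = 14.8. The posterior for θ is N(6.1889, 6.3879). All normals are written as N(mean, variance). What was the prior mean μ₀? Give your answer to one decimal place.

μ₀ = -12.7

With known observation variance, the Normal–Normal posterior has precision τ_n = τ₀ + n/σ² and mean μ_n = (τ₀μ₀ + (n/σ²)x̄)/τ_n.
Here τ₀ = 1/20.4 = 0.049020 and τ_data = 4/37.2 = 0.107527, so τ_n = 0.156547.
Rearranging for μ₀: μ₀ = (μ_n·τ_n − τ_data·x̄)/τ₀ = (6.1889·0.156547 − 0.107527·14.8) / 0.049020 = -0.622546/0.049020 ≈ -12.7.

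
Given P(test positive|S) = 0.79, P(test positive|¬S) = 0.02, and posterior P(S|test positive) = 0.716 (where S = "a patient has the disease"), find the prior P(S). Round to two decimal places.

In odds form, posterior odds = prior odds × likelihood ratio, so prior odds = posterior odds ÷ LR.
Posterior odds = 0.716/(1−0.716) = 2.5211. LR = 0.79/0.02 = 39.5000.
Prior odds = 2.5211/39.5000 = 0.0638, so P(S) = 0.0638/(1+0.0638) ≈ 0.06.

P(S) = 0.06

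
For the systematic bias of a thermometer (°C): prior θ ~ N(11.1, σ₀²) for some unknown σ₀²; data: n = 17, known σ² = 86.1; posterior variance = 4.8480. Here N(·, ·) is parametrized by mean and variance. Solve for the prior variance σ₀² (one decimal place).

For the Normal–Normal model with known σ², precisions add: τ_n = τ₀ + n/σ².
So 1/σ₀² = 1/4.8480 − 17/86.1 = 0.206271 − 0.197445 = 0.008826.
Hence σ₀² = 1/0.008826 ≈ 113.3.

σ₀² = 113.3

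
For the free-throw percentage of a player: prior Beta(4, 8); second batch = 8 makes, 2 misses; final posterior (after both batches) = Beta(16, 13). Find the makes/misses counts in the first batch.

Sequential conjugate updates are equivalent to a single update on the pooled data, so total successes = posterior α − prior α and total failures = posterior β − prior β.
Total across both batches: 16−4=12 makes, 13−8=5 misses.
Subtract the second batch: 12−8=4 makes and 5−2=3 misses.

4 makes and 3 misses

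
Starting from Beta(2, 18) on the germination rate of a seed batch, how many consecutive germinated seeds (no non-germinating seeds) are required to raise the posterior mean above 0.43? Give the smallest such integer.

k = 12

After k germinated seeds and 0 non-germinating seeds the posterior is Beta(2+k, 18), with mean (2+k)/(2+18+k).
Set (2+k)/(20+k) > 0.43 and solve: k > (0.43·20 − 2)/(1 − 0.43) = 11.579.
The smallest integer exceeding 11.579 is 12, and checking k=12: (14)/(32) = 0.4375 > 0.43.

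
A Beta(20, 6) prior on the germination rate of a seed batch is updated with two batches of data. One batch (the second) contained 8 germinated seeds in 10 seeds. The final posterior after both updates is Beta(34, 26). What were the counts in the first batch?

6 germinated seeds and 18 non-germinating seeds

Because Beta–binomial updating is additive in the counts, the combined data contributed (α_post−α_prior, β_post−β_prior) successes and failures.
Total across both batches: 34−20=14 germinated seeds, 26−6=20 non-germinating seeds.
Subtract the second batch: 14−8=6 germinated seeds and 20−2=18 non-germinating seeds.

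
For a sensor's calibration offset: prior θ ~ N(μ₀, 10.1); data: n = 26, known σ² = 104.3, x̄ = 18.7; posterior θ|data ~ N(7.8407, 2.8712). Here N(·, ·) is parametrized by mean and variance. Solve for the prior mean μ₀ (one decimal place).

μ₀ = -19.5

The posterior mean is a precision-weighted average: μ_n = (τ₀μ₀ + τ_data·x̄)/(τ₀+τ_data), with τ₀=1/σ₀² and τ_data=n/σ².
Here τ₀ = 1/10.1 = 0.099010 and τ_data = 26/104.3 = 0.249281, so τ_n = 0.348291.
Rearranging for μ₀: μ₀ = (μ_n·τ_n − τ_data·x̄)/τ₀ = (7.8407·0.348291 − 0.249281·18.7) / 0.099010 = -1.930709/0.099010 ≈ -19.5.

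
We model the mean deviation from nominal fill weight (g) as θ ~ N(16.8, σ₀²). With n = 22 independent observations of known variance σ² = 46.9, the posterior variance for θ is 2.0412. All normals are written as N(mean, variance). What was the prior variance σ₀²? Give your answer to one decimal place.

For the Normal–Normal model with known σ², precisions add: τ_n = τ₀ + n/σ².
So 1/σ₀² = 1/2.0412 − 22/46.9 = 0.489908 − 0.469083 = 0.020825.
Hence σ₀² = 1/0.020825 ≈ 48.0.

σ₀² = 48.0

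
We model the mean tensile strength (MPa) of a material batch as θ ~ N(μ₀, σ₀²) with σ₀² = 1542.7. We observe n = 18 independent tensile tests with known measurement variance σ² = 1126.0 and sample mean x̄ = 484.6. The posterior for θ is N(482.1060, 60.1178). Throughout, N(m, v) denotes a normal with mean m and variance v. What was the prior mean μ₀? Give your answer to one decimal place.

With known observation variance, the Normal–Normal posterior has precision τ_n = τ₀ + n/σ² and mean μ_n = (τ₀μ₀ + (n/σ²)x̄)/τ_n.
Here τ₀ = 1/1542.7 = 0.000648 and τ_data = 18/1126.0 = 0.015986, so τ_n = 0.016634.
Rearranging for μ₀: μ₀ = (μ_n·τ_n − τ_data·x̄)/τ₀ = (482.1060·0.016634 − 0.015986·484.6) / 0.000648 = 0.272536/0.000648 ≈ 420.6.

μ₀ = 420.6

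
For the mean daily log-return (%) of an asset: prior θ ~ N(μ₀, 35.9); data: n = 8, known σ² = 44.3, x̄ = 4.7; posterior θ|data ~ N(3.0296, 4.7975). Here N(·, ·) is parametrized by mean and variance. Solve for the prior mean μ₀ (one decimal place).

μ₀ = -7.8

With known observation variance, the Normal–Normal posterior has precision τ_n = τ₀ + n/σ² and mean μ_n = (τ₀μ₀ + (n/σ²)x̄)/τ_n.
Here τ₀ = 1/35.9 = 0.027855 and τ_data = 8/44.3 = 0.180587, so τ_n = 0.208442.
Rearranging for μ₀: μ₀ = (μ_n·τ_n − τ_data·x̄)/τ₀ = (3.0296·0.208442 − 0.180587·4.7) / 0.027855 = -0.217263/0.027855 ≈ -7.8.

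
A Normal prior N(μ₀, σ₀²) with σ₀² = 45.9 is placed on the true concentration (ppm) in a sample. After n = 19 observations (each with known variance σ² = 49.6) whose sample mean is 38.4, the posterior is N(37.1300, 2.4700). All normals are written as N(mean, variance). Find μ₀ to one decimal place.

With known observation variance, the Normal–Normal posterior has precision τ_n = τ₀ + n/σ² and mean μ_n = (τ₀μ₀ + (n/σ²)x̄)/τ_n.
Here τ₀ = 1/45.9 = 0.021786 and τ_data = 19/49.6 = 0.383065, so τ_n = 0.404851.
Rearranging for μ₀: μ₀ = (μ_n·τ_n − τ_data·x̄)/τ₀ = (37.1300·0.404851 − 0.383065·38.4) / 0.021786 = 0.322422/0.021786 ≈ 14.8.

μ₀ = 14.8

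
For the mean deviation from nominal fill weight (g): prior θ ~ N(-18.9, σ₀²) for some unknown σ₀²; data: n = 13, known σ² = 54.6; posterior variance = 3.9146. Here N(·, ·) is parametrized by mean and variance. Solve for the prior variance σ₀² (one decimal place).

σ₀² = 57.6

Posterior precision equals prior precision plus data precision: 1/σ_n² = 1/σ₀² + n/σ².
So 1/σ₀² = 1/3.9146 − 13/54.6 = 0.255454 − 0.238095 = 0.017359.
Hence σ₀² = 1/0.017359 ≈ 57.6.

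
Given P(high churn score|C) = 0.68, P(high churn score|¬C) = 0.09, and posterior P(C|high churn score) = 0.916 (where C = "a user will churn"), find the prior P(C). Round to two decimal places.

In odds form, posterior odds = prior odds × likelihood ratio, so prior odds = posterior odds ÷ LR.
Posterior odds = 0.916/(1−0.916) = 10.9048. LR = 0.68/0.09 = 7.5556.
Prior odds = 10.9048/7.5556 = 1.4433, so P(C) = 1.4433/(1+1.4433) ≈ 0.59.

P(C) = 0.59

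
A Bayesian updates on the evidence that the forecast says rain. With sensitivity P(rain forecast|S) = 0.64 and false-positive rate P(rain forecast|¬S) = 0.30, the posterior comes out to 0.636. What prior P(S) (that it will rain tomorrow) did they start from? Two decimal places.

P(S) = 0.45

In odds form, posterior odds = prior odds × likelihood ratio, so prior odds = posterior odds ÷ LR.
Posterior odds = 0.636/(1−0.636) = 1.7473. LR = 0.64/0.30 = 2.1333.
Prior odds = 1.7473/2.1333 = 0.8191, so P(S) = 0.8191/(1+0.8191) ≈ 0.45.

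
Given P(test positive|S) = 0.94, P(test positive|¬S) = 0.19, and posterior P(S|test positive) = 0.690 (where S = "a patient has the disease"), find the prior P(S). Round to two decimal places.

In odds form, posterior odds = prior odds × likelihood ratio, so prior odds = posterior odds ÷ LR.
Posterior odds = 0.690/(1−0.690) = 2.2258. LR = 0.94/0.19 = 4.9474.
Prior odds = 2.2258/4.9474 = 0.4499, so P(S) = 0.4499/(1+0.4499) ≈ 0.31.

P(S) = 0.31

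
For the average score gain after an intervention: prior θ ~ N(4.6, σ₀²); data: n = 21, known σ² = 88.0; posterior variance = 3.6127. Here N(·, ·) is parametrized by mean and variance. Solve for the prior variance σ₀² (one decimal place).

σ₀² = 26.2

Posterior precision equals prior precision plus data precision: 1/σ_n² = 1/σ₀² + n/σ².
So 1/σ₀² = 1/3.6127 − 21/88.0 = 0.276801 − 0.238636 = 0.038165.
Hence σ₀² = 1/0.038165 ≈ 26.2.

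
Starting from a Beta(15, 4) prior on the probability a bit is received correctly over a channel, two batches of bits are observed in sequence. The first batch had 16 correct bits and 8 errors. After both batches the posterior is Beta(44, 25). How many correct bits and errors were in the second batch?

13 correct bits and 13 errors

Sequential conjugate updates are equivalent to a single update on the pooled data, so total successes = posterior α − prior α and total failures = posterior β − prior β.
Total across both batches: 44−15=29 correct bits, 25−4=21 errors.
Subtract the first batch: 29−16=13 correct bits and 21−8=13 errors.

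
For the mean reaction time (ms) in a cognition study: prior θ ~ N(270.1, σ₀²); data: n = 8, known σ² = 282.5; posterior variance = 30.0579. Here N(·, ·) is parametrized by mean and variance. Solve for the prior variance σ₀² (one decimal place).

σ₀² = 202.0

For the Normal–Normal model with known σ², precisions add: τ_n = τ₀ + n/σ².
So 1/σ₀² = 1/30.0579 − 8/282.5 = 0.033269 − 0.028319 = 0.004950.
Hence σ₀² = 1/0.004950 ≈ 202.0.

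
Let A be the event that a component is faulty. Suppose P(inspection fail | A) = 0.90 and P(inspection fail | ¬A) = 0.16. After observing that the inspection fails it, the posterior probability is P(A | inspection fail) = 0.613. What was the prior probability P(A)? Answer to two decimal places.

P(A) = 0.22

Bayes' rule in odds form gives O(A|E) = O(A)·[P(E|A)/P(E|¬A)], hence O(A) = O(A|E)/LR.
Posterior odds = 0.613/(1−0.613) = 1.5840. LR = 0.90/0.16 = 5.6250.
Prior odds = 1.5840/5.6250 = 0.2816, so P(A) = 0.2816/(1+0.2816) ≈ 0.22.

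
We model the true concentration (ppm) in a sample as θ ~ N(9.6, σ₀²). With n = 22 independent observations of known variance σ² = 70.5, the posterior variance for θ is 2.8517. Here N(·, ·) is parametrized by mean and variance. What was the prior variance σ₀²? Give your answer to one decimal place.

σ₀² = 25.9

For the Normal–Normal model with known σ², precisions add: τ_n = τ₀ + n/σ².
So 1/σ₀² = 1/2.8517 − 22/70.5 = 0.350668 − 0.312057 = 0.038611.
Hence σ₀² = 1/0.038611 ≈ 25.9.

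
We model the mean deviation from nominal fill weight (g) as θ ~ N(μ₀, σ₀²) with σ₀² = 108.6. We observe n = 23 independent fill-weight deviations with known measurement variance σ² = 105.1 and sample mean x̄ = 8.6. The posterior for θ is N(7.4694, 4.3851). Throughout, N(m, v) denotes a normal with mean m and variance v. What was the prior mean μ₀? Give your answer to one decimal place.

With known observation variance, the Normal–Normal posterior has precision τ_n = τ₀ + n/σ² and mean μ_n = (τ₀μ₀ + (n/σ²)x̄)/τ_n.
Here τ₀ = 1/108.6 = 0.009208 and τ_data = 23/105.1 = 0.218839, so τ_n = 0.228047.
Rearranging for μ₀: μ₀ = (μ_n·τ_n − τ_data·x̄)/τ₀ = (7.4694·0.228047 − 0.218839·8.6) / 0.009208 = -0.178641/0.009208 ≈ -19.4.

μ₀ = -19.4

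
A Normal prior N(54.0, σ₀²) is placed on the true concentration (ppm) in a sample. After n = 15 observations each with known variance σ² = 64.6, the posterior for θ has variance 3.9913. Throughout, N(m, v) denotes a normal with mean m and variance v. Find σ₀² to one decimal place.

Posterior precision equals prior precision plus data precision: 1/σ_n² = 1/σ₀² + n/σ².
So 1/σ₀² = 1/3.9913 − 15/64.6 = 0.250545 − 0.232198 = 0.018347.
Hence σ₀² = 1/0.018347 ≈ 54.5.

σ₀² = 54.5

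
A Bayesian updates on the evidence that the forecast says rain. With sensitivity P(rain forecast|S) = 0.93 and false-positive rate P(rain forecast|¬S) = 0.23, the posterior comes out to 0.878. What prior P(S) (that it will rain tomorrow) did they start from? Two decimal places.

In odds form, posterior odds = prior odds × likelihood ratio, so prior odds = posterior odds ÷ LR.
Posterior odds = 0.878/(1−0.878) = 7.1967. LR = 0.93/0.23 = 4.0435.
Prior odds = 7.1967/4.0435 = 1.7798, so P(S) = 1.7798/(1+1.7798) ≈ 0.64.

P(S) = 0.64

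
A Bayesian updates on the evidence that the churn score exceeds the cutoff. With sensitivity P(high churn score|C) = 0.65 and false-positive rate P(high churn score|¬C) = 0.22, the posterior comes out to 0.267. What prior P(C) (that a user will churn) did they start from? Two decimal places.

P(C) = 0.11

Bayes' rule in odds form gives O(C|E) = O(C)·[P(E|C)/P(E|¬C)], hence O(C) = O(C|E)/LR.
Posterior odds = 0.267/(1−0.267) = 0.3643. LR = 0.65/0.22 = 2.9545.
Prior odds = 0.3643/2.9545 = 0.1233, so P(C) = 0.1233/(1+0.1233) ≈ 0.11.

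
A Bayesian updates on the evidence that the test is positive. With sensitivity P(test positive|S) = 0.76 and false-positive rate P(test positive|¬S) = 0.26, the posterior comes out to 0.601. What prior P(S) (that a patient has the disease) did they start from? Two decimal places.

P(S) = 0.34

Bayes' rule in odds form gives O(S|E) = O(S)·[P(E|S)/P(E|¬S)], hence O(S) = O(S|E)/LR.
Posterior odds = 0.601/(1−0.601) = 1.5063. LR = 0.76/0.26 = 2.9231.
Prior odds = 1.5063/2.9231 = 0.5153, so P(S) = 0.5153/(1+0.5153) ≈ 0.34.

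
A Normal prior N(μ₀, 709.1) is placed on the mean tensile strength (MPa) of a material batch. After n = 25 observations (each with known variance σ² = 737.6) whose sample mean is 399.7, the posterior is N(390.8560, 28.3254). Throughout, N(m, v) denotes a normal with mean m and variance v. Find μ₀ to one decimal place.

μ₀ = 178.3

With known observation variance, the Normal–Normal posterior has precision τ_n = τ₀ + n/σ² and mean μ_n = (τ₀μ₀ + (n/σ²)x̄)/τ_n.
Here τ₀ = 1/709.1 = 0.001410 and τ_data = 25/737.6 = 0.033894, so τ_n = 0.035304.
Rearranging for μ₀: μ₀ = (μ_n·τ_n − τ_data·x̄)/τ₀ = (390.8560·0.035304 − 0.033894·399.7) / 0.001410 = 0.251348/0.001410 ≈ 178.3.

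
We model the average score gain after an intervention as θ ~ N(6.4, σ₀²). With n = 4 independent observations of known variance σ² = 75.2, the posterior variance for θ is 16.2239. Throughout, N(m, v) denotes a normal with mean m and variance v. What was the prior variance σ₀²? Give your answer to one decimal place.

σ₀² = 118.4

Posterior precision equals prior precision plus data precision: 1/σ_n² = 1/σ₀² + n/σ².
So 1/σ₀² = 1/16.2239 − 4/75.2 = 0.061637 − 0.053191 = 0.008446.
Hence σ₀² = 1/0.008446 ≈ 118.4.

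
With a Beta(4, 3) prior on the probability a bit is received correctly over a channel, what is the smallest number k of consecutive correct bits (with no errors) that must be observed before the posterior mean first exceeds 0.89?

After k correct bits and 0 errors the posterior is Beta(4+k, 3), with mean (4+k)/(4+3+k).
Set (4+k)/(7+k) > 0.89 and solve: k > (0.89·7 − 4)/(1 − 0.89) = 20.273.
The smallest integer exceeding 20.273 is 21, and checking k=21: (25)/(28) = 0.8929 > 0.89.

k = 21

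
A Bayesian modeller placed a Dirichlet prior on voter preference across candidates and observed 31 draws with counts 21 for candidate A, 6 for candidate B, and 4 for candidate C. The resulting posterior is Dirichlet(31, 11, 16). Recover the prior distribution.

Dirichlet(10, 5, 12)

For a Dirichlet(α) prior with multinomial counts c, the posterior is Dirichlet(α + c) componentwise.
Subtract each count from the matching posterior parameter: 31−21=10, 11−6=5, 16−4=12.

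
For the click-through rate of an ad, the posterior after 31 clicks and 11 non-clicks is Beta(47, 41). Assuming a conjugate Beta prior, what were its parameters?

Beta is conjugate to the binomial likelihood: posterior = Beta(a+s, b+f).
Subtract the data counts: 47−31=16, 41−11=30.

Beta(16, 30)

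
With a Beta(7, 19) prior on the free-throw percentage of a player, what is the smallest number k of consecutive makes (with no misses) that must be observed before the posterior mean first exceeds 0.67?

After k makes and 0 misses the posterior is Beta(7+k, 19), with mean (7+k)/(7+19+k).
Set (7+k)/(26+k) > 0.67 and solve: k > (0.67·26 − 7)/(1 − 0.67) = 31.576.
The smallest integer exceeding 31.576 is 32.

k = 32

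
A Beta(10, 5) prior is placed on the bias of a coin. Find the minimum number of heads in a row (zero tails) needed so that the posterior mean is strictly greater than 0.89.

After k heads and 0 tails the posterior is Beta(10+k, 5), with mean (10+k)/(10+5+k).
Set (10+k)/(15+k) > 0.89 and solve: k > (0.89·15 − 10)/(1 − 0.89) = 30.455.
The smallest integer exceeding 30.455 is 31.

k = 31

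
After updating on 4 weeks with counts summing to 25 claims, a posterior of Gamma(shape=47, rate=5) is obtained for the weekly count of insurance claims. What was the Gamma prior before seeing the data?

Gamma(shape=22, rate=1)

Gamma–Poisson conjugacy: posterior shape = α + Σxᵢ, posterior rate = β + n.
So α = 47 − 25 = 22 and β = 5 − 4 = 1.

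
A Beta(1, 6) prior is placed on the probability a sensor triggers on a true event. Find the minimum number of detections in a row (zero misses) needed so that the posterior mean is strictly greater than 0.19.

After k detections and 0 misses the posterior is Beta(1+k, 6), with mean (1+k)/(1+6+k).
Set (1+k)/(7+k) > 0.19 and solve: k > (0.19·7 − 1)/(1 − 0.19) = 0.407.
The smallest integer exceeding 0.407 is 1, and checking k=1: (2)/(8) = 0.2500 > 0.19.

k = 1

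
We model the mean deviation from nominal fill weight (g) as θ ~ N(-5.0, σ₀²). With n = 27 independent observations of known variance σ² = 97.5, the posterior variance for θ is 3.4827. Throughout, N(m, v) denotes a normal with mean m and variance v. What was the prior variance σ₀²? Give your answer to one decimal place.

Posterior precision equals prior precision plus data precision: 1/σ_n² = 1/σ₀² + n/σ².
So 1/σ₀² = 1/3.4827 − 27/97.5 = 0.287134 − 0.276923 = 0.010211.
Hence σ₀² = 1/0.010211 ≈ 97.9.

σ₀² = 97.9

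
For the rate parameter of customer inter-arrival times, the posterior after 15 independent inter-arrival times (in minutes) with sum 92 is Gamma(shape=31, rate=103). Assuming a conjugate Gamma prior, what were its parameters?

Gamma(shape=16, rate=11)

For an exponential likelihood with a Gamma(α, β) prior on the rate, n observations with total T give posterior Gamma(α+n, β+T).
So α = 31 − 15 = 16 and β = 103 − 92 = 11.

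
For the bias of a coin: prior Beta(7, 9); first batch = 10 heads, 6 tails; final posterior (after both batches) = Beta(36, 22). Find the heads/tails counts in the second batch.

Because Beta–binomial updating is additive in the counts, the combined data contributed (α_post−α_prior, β_post−β_prior) successes and failures.
Total across both batches: 36−7=29 heads, 22−9=13 tails.
Subtract the first batch: 29−10=19 heads and 13−6=7 tails.

19 heads and 7 tails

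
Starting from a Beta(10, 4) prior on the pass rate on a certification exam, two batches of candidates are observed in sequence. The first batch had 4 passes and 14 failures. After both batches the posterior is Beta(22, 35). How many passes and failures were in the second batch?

8 passes and 17 failures

Sequential conjugate updates are equivalent to a single update on the pooled data, so total successes = posterior α − prior α and total failures = posterior β − prior β.
Total across both batches: 22−10=12 passes, 35−4=31 failures.
Subtract the first batch: 12−4=8 passes and 31−14=17 failures.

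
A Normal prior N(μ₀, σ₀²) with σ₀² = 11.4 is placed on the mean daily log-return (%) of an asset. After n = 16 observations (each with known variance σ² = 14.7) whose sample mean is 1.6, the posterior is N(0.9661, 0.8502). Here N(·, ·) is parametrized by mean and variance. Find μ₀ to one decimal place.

μ₀ = -6.9

The posterior mean is a precision-weighted average: μ_n = (τ₀μ₀ + τ_data·x̄)/(τ₀+τ_data), with τ₀=1/σ₀² and τ_data=n/σ².
Here τ₀ = 1/11.4 = 0.087719 and τ_data = 16/14.7 = 1.088435, so τ_n = 1.176154.
Rearranging for μ₀: μ₀ = (μ_n·τ_n − τ_data·x̄)/τ₀ = (0.9661·1.176154 − 1.088435·1.6) / 0.087719 = -0.605214/0.087719 ≈ -6.9.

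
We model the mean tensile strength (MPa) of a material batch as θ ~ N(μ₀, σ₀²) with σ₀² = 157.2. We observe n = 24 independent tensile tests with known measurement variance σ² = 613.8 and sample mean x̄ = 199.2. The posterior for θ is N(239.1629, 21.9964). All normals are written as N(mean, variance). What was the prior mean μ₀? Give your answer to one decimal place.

The posterior mean is a precision-weighted average: μ_n = (τ₀μ₀ + τ_data·x̄)/(τ₀+τ_data), with τ₀=1/σ₀² and τ_data=n/σ².
Here τ₀ = 1/157.2 = 0.006361 and τ_data = 24/613.8 = 0.039101, so τ_n = 0.045462.
Rearranging for μ₀: μ₀ = (μ_n·τ_n − τ_data·x̄)/τ₀ = (239.1629·0.045462 − 0.039101·199.2) / 0.006361 = 3.083905/0.006361 ≈ 484.8.

μ₀ = 484.8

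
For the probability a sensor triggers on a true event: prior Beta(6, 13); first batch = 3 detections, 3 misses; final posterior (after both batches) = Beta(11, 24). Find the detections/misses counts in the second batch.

2 detections and 8 misses

Because Beta–binomial updating is additive in the counts, the combined data contributed (α_post−α_prior, β_post−β_prior) successes and failures.
Total across both batches: 11−6=5 detections, 24−13=11 misses.
Subtract the first batch: 5−3=2 detections and 11−3=8 misses.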